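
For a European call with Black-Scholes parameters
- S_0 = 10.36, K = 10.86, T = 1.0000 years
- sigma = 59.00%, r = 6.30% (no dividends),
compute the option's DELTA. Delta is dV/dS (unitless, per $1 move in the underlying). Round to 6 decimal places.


Answer: Delta = 0.626233

Derivation:
d1 = 0.3218913938; d2 = -0.2681086062
phi(d1) = 0.3788005113; exp(-qT) = 1.0000000000; exp(-rT) = 0.9389434737
N(d1) = 0.6262325134
Delta = exp(-qT) * N(d1) = 1.0000000000 * 0.6262325134 = 0.626233


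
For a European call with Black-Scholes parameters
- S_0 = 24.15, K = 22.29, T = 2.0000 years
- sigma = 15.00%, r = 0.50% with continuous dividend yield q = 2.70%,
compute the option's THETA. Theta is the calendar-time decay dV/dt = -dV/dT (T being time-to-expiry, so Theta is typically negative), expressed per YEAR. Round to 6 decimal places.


Answer: Theta = -0.147771

Derivation:
d1 = 0.2764609922; d2 = 0.0643289579
phi(d1) = 0.3839841999; exp(-qT) = 0.9474321065; exp(-rT) = 0.9900498337
Theta = -S*exp(-qT)*phi(d1)*sigma/(2*sqrt(T)) - r*K*exp(-rT)*N(d2) + q*S*exp(-qT)*N(d1)
N(d1) = 0.6089029919; N(d2) = 0.5256458519; sqrt(T) = 1.4142135624
Term 1 = -24.1500 * 0.9474321065 * 0.3839841999 * 0.1500 / (2 * 1.4142135624) = -0.4659344831
Term 2 = -0.0050 * 22.2900 * 0.9900498337 * 0.5256458519 = -0.0580003173
Term 3 = 0.0270 * 24.1500 * 0.9474321065 * 0.6089029919 = 0.3761638920
Theta = -0.4659344831 + (-0.0580003173) + (0.3761638920) = -0.147771


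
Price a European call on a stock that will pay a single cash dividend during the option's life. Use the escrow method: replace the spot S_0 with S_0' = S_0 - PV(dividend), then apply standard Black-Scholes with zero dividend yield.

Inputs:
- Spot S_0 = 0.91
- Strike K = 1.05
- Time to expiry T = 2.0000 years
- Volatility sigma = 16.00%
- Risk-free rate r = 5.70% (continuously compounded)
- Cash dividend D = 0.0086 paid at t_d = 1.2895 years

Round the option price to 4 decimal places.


PV(D) = D * exp(-r * t_d) = 0.0086 * 0.92913475 = 0.00799056
S_0' = S_0 - PV(D) = 0.9100 - 0.00799056 = 0.90200944
d1 = (ln(S_0'/K) + (r + sigma^2/2)*T) / (sigma*sqrt(T)) = -0.05444924
d2 = d1 - sigma*sqrt(T) = -0.28072341
exp(-rT) = 0.89225796
N(d1) = 0.47828863; N(d2) = 0.38946128
C = S_0' * N(d1) - K * exp(-rT) * N(d2) = 0.90200944 * 0.47828863 - 1.0500 * 0.89225796 * 0.38946128 = 0.0665

Answer: Price = 0.0665


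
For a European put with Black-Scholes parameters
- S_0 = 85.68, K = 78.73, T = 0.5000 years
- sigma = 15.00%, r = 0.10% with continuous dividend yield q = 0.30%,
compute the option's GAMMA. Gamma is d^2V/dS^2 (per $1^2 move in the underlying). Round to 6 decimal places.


Answer: Gamma = 0.030772

Derivation:
d1 = 0.8411756311; d2 = 0.7351096140
phi(d1) = 0.2800669060; exp(-qT) = 0.9985011244; exp(-rT) = 0.9995001250
Gamma = exp(-qT) * phi(d1) / (S * sigma * sqrt(T)) = 0.9985011244 * 0.2800669060 / (85.6800 * 0.1500 * 0.7071067812) = 0.030772


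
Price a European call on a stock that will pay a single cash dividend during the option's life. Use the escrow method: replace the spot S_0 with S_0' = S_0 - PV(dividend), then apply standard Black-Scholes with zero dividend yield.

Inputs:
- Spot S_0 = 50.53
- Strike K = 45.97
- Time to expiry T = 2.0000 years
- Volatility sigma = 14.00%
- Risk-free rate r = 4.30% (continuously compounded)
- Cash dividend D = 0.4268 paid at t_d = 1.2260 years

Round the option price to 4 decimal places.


PV(D) = D * exp(-r * t_d) = 0.4268 * 0.94864749 = 0.40488275
S_0' = S_0 - PV(D) = 50.5300 - 0.40488275 = 50.12511725
d1 = (ln(S_0'/K) + (r + sigma^2/2)*T) / (sigma*sqrt(T)) = 0.97041928
d2 = d1 - sigma*sqrt(T) = 0.77242938
exp(-rT) = 0.91759423
N(d1) = 0.83408123; N(d2) = 0.78006992
C = S_0' * N(d1) - K * exp(-rT) * N(d2) = 50.12511725 * 0.83408123 - 45.9700 * 0.91759423 * 0.78006992 = 8.9037

Answer: Price = 8.9037


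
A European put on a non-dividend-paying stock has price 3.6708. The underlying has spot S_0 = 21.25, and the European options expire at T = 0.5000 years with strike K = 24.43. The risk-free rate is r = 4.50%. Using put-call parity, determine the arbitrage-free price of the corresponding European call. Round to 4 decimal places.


Put-call parity: C - P = S_0 * exp(-qT) - K * exp(-rT).
S_0 * exp(-qT) = 21.2500 * 1.00000000 = 21.25000000
K * exp(-rT) = 24.4300 * 0.97775124 = 23.88646272
C = P + S*exp(-qT) - K*exp(-rT)
C = 3.6708 + 21.25000000 - 23.88646272 = 1.0343

Answer: Call price = 1.0343


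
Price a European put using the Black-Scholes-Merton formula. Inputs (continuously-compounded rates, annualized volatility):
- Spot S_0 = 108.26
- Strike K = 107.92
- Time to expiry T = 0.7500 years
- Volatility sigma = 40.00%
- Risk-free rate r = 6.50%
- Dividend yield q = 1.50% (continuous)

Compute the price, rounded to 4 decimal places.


d1 = (ln(S/K) + (r - q + 0.5*sigma^2) * T) / (sigma * sqrt(T)) = 0.29053862
d2 = d1 - sigma * sqrt(T) = -0.05587154
exp(-rT) = 0.95241920; exp(-qT) = 0.98881304
P = K * exp(-rT) * N(-d2) - S_0 * exp(-qT) * N(-d1)
N(-d1) = 0.38570211; N(-d2) = 0.52227793
P = 107.9200 * 0.95241920 * 0.52227793 - 108.2600 * 0.98881304 * 0.38570211 = 12.3934

Answer: Price = 12.3934


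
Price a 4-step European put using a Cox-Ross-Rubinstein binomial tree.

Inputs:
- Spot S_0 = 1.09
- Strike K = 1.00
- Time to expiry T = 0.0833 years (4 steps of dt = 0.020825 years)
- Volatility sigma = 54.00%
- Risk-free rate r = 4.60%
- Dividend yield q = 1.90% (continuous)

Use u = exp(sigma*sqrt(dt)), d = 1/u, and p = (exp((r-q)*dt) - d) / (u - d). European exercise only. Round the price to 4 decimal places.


Answer: Price = V(0,0) = 0.0321

Derivation:
dt = T/N = 0.020825
u = exp(sigma*sqrt(dt)) = 1.081043; d = 1/u = 0.925032
p = (exp((r-q)*dt) - d) / (u - d) = 0.484133
Discount per step: exp(-r*dt) = 0.999043
Stock lattice S(k, i) with i counting down-moves:
  k=0: S(0,0) = 1.0900
  k=1: S(1,0) = 1.1783; S(1,1) = 1.0083
  k=2: S(2,0) = 1.2738; S(2,1) = 1.0900; S(2,2) = 0.9327
  k=3: S(3,0) = 1.3771; S(3,1) = 1.1783; S(3,2) = 1.0083; S(3,3) = 0.8628
  k=4: S(4,0) = 1.4887; S(4,1) = 1.2738; S(4,2) = 1.0900; S(4,3) = 0.9327; S(4,4) = 0.7981
Terminal payoffs V(N, i) = max(K - S_T, 0):
  V(4,0) = 0.000000; V(4,1) = 0.000000; V(4,2) = 0.000000; V(4,3) = 0.067304; V(4,4) = 0.201906
Backward induction: V(k, i) = exp(-r*dt) * [p * V(k+1, i) + (1-p) * V(k+1, i+1)].
  V(3,0) = exp(-r*dt) * [p*0.000000 + (1-p)*0.000000] = 0.000000
  V(3,1) = exp(-r*dt) * [p*0.000000 + (1-p)*0.000000] = 0.000000
  V(3,2) = exp(-r*dt) * [p*0.000000 + (1-p)*0.067304] = 0.034687
  V(3,3) = exp(-r*dt) * [p*0.067304 + (1-p)*0.201906] = 0.136610
  V(2,0) = exp(-r*dt) * [p*0.000000 + (1-p)*0.000000] = 0.000000
  V(2,1) = exp(-r*dt) * [p*0.000000 + (1-p)*0.034687] = 0.017876
  V(2,2) = exp(-r*dt) * [p*0.034687 + (1-p)*0.136610] = 0.087182
  V(1,0) = exp(-r*dt) * [p*0.000000 + (1-p)*0.017876] = 0.009213
  V(1,1) = exp(-r*dt) * [p*0.017876 + (1-p)*0.087182] = 0.053577
  V(0,0) = exp(-r*dt) * [p*0.009213 + (1-p)*0.053577] = 0.032068


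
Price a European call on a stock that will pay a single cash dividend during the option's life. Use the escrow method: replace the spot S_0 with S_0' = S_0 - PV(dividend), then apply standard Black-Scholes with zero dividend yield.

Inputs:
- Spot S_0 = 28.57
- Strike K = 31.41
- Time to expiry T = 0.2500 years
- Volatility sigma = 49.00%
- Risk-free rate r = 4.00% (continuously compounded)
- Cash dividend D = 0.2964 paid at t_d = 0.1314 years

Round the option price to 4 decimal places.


PV(D) = D * exp(-r * t_d) = 0.2964 * 0.99475779 = 0.29484621
S_0' = S_0 - PV(D) = 28.5700 - 0.29484621 = 28.27515379
d1 = (ln(S_0'/K) + (r + sigma^2/2)*T) / (sigma*sqrt(T)) = -0.26583817
d2 = d1 - sigma*sqrt(T) = -0.51083817
exp(-rT) = 0.99004983
N(d1) = 0.39518192; N(d2) = 0.30473219
C = S_0' * N(d1) - K * exp(-rT) * N(d2) = 28.27515379 * 0.39518192 - 31.4100 * 0.99004983 * 0.30473219 = 1.6974

Answer: Price = 1.6974


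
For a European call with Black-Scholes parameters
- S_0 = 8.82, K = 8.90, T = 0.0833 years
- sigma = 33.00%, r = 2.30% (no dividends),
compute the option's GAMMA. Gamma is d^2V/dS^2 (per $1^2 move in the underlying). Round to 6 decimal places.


d1 = -0.0270655239; d2 = -0.1223092638
phi(d1) = 0.3987961861; exp(-qT) = 1.0000000000; exp(-rT) = 0.9980859342
Gamma = exp(-qT) * phi(d1) / (S * sigma * sqrt(T)) = 1.0000000000 * 0.3987961861 / (8.8200 * 0.3300 * 0.2886173938) = 0.474729

Answer: Gamma = 0.474729


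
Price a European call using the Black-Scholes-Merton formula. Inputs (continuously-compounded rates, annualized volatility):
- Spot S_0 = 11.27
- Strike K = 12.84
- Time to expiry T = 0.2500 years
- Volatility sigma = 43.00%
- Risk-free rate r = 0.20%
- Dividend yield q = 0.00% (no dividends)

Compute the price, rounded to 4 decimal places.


Answer: Price = 0.4318

Derivation:
d1 = (ln(S/K) + (r - q + 0.5*sigma^2) * T) / (sigma * sqrt(T)) = -0.49678358
d2 = d1 - sigma * sqrt(T) = -0.71178358
exp(-rT) = 0.99950012; exp(-qT) = 1.00000000
C = S_0 * exp(-qT) * N(d1) - K * exp(-rT) * N(d2)
N(d1) = 0.30967084; N(d2) = 0.23829940
C = 11.2700 * 1.00000000 * 0.30967084 - 12.8400 * 0.99950012 * 0.23829940 = 0.4318


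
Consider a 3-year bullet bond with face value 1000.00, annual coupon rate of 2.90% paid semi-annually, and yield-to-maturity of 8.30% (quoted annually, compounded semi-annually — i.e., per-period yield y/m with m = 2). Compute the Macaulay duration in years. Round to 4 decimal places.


Coupon per period c = face * coupon_rate / m = 14.500000
Periods per year m = 2; per-period yield y/m = 0.041500
Number of cashflows N = 6
Cashflows (t years, CF_t, discount factor 1/(1+y/m)^(m*t), PV):
  t = 0.5000: CF_t = 14.500000, DF = 0.960154, PV = 13.922228
  t = 1.0000: CF_t = 14.500000, DF = 0.921895, PV = 13.367477
  t = 1.5000: CF_t = 14.500000, DF = 0.885161, PV = 12.834832
  t = 2.0000: CF_t = 14.500000, DF = 0.849890, PV = 12.323410
  t = 2.5000: CF_t = 14.500000, DF = 0.816025, PV = 11.832367
  t = 3.0000: CF_t = 1014.500000, DF = 0.783510, PV = 794.870548
Price P = sum_t PV_t = 859.150862
Macaulay numerator sum_t t * PV_t:
  t * PV_t at t = 0.5000: 6.961114
  t * PV_t at t = 1.0000: 13.367477
  t * PV_t at t = 1.5000: 19.252248
  t * PV_t at t = 2.0000: 24.646820
  t * PV_t at t = 2.5000: 29.580917
  t * PV_t at t = 3.0000: 2384.611645
Macaulay duration D = (sum_t t * PV_t) / P = 2478.420221 / 859.150862 = 2.884732

Answer: Macaulay duration = 2.8847 years


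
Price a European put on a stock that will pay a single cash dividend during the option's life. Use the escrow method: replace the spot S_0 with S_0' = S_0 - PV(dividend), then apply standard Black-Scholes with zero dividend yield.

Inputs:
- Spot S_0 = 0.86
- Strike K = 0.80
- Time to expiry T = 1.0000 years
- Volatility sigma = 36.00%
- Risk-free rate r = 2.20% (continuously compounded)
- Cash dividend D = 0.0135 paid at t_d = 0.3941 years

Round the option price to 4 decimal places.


PV(D) = D * exp(-r * t_d) = 0.0135 * 0.99136728 = 0.01338346
S_0' = S_0 - PV(D) = 0.8600 - 0.01338346 = 0.84661654
d1 = (ln(S_0'/K) + (r + sigma^2/2)*T) / (sigma*sqrt(T)) = 0.39843372
d2 = d1 - sigma*sqrt(T) = 0.03843372
exp(-rT) = 0.97824024
N(-d1) = 0.34515525; N(-d2) = 0.48467094
P = K * exp(-rT) * N(-d2) - S_0' * N(-d1) = 0.8000 * 0.97824024 * 0.48467094 - 0.84661654 * 0.34515525 = 0.0871

Answer: Price = 0.0871


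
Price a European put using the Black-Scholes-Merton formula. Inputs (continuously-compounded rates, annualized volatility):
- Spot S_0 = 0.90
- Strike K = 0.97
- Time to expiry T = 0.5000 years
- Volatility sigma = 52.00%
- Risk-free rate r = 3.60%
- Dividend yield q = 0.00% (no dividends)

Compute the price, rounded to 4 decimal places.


Answer: Price = 0.1631

Derivation:
d1 = (ln(S/K) + (r - q + 0.5*sigma^2) * T) / (sigma * sqrt(T)) = 0.02909661
d2 = d1 - sigma * sqrt(T) = -0.33859892
exp(-rT) = 0.98216103; exp(-qT) = 1.00000000
P = K * exp(-rT) * N(-d2) - S_0 * exp(-qT) * N(-d1)
N(-d1) = 0.48839377; N(-d2) = 0.63254405
P = 0.9700 * 0.98216103 * 0.63254405 - 0.9000 * 1.00000000 * 0.48839377 = 0.1631


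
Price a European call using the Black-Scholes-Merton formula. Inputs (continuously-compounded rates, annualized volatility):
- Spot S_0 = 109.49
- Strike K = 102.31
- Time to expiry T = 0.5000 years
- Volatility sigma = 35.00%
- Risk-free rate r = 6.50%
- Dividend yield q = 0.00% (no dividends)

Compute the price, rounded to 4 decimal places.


d1 = (ln(S/K) + (r - q + 0.5*sigma^2) * T) / (sigma * sqrt(T)) = 0.52912114
d2 = d1 - sigma * sqrt(T) = 0.28163377
exp(-rT) = 0.96802245; exp(-qT) = 1.00000000
C = S_0 * exp(-qT) * N(d1) - K * exp(-rT) * N(d2)
N(d1) = 0.70163929; N(d2) = 0.61088783
C = 109.4900 * 1.00000000 * 0.70163929 - 102.3100 * 0.96802245 * 0.61088783 = 16.3211

Answer: Price = 16.3211


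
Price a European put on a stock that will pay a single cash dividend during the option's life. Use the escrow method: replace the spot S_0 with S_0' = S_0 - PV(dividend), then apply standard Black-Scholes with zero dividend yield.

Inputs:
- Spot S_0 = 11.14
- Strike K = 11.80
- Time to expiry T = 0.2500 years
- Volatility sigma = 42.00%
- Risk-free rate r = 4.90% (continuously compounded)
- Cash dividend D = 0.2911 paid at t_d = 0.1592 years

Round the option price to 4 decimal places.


Answer: Price = 1.3976

Derivation:
PV(D) = D * exp(-r * t_d) = 0.2911 * 0.99222955 = 0.28883802
S_0' = S_0 - PV(D) = 11.1400 - 0.28883802 = 10.85116198
d1 = (ln(S_0'/K) + (r + sigma^2/2)*T) / (sigma*sqrt(T)) = -0.23584458
d2 = d1 - sigma*sqrt(T) = -0.44584458
exp(-rT) = 0.98782473
N(-d1) = 0.59322336; N(-d2) = 0.67214524
P = K * exp(-rT) * N(-d2) - S_0' * N(-d1) = 11.8000 * 0.98782473 * 0.67214524 - 10.85116198 * 0.59322336 = 1.3976


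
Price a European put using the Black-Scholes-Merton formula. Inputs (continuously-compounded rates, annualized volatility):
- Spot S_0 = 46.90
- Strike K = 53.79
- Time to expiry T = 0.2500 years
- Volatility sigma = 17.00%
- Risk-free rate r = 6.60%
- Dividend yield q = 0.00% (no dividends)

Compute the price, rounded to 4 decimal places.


Answer: Price = 6.1587

Derivation:
d1 = (ln(S/K) + (r - q + 0.5*sigma^2) * T) / (sigma * sqrt(T)) = -1.37596942
d2 = d1 - sigma * sqrt(T) = -1.46096942
exp(-rT) = 0.98363538; exp(-qT) = 1.00000000
P = K * exp(-rT) * N(-d2) - S_0 * exp(-qT) * N(-d1)
N(-d1) = 0.91558445; N(-d2) = 0.92798808
P = 53.7900 * 0.98363538 * 0.92798808 - 46.9000 * 1.00000000 * 0.91558445 = 6.1587


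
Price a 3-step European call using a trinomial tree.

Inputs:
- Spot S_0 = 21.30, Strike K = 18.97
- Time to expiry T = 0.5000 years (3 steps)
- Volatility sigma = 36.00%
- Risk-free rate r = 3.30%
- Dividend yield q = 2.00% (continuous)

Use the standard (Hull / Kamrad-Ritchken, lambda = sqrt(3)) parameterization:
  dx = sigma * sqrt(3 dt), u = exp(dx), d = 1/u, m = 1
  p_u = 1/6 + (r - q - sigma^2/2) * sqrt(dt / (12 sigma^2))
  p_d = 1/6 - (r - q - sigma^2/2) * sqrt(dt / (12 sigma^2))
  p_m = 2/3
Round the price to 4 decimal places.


Answer: Price = V(0,0) = 3.5187

Derivation:
dt = T/N = 0.166667; dx = sigma*sqrt(3*dt) = 0.254558
u = exp(dx) = 1.289892; d = 1/u = 0.775259
p_u = 0.149709, p_m = 0.666667, p_d = 0.183624
Discount per step: exp(-r*dt) = 0.994515
Stock lattice S(k, j) with j the centered position index:
  k=0: S(0,+0) = 21.3000
  k=1: S(1,-1) = 16.5130; S(1,+0) = 21.3000; S(1,+1) = 27.4747
  k=2: S(2,-2) = 12.8019; S(2,-1) = 16.5130; S(2,+0) = 21.3000; S(2,+1) = 27.4747; S(2,+2) = 35.4394
  k=3: S(3,-3) = 9.9248; S(3,-2) = 12.8019; S(3,-1) = 16.5130; S(3,+0) = 21.3000; S(3,+1) = 27.4747; S(3,+2) = 35.4394; S(3,+3) = 45.7130
Terminal payoffs V(N, j) = max(S_T - K, 0):
  V(3,-3) = 0.000000; V(3,-2) = 0.000000; V(3,-1) = 0.000000; V(3,+0) = 2.330000; V(3,+1) = 8.504698; V(3,+2) = 16.469391; V(3,+3) = 26.742985
Backward induction: V(k, j) = exp(-r*dt) * [p_u * V(k+1, j+1) + p_m * V(k+1, j) + p_d * V(k+1, j-1)]
  V(2,-2) = exp(-r*dt) * [p_u*0.000000 + p_m*0.000000 + p_d*0.000000] = 0.000000
  V(2,-1) = exp(-r*dt) * [p_u*2.330000 + p_m*0.000000 + p_d*0.000000] = 0.346909
  V(2,+0) = exp(-r*dt) * [p_u*8.504698 + p_m*2.330000 + p_d*0.000000] = 2.811061
  V(2,+1) = exp(-r*dt) * [p_u*16.469391 + p_m*8.504698 + p_d*2.330000] = 8.516294
  V(2,+2) = exp(-r*dt) * [p_u*26.742985 + p_m*16.469391 + p_d*8.504698] = 16.454186
  V(1,-1) = exp(-r*dt) * [p_u*2.811061 + p_m*0.346909 + p_d*0.000000] = 0.648538
  V(1,+0) = exp(-r*dt) * [p_u*8.516294 + p_m*2.811061 + p_d*0.346909] = 3.195088
  V(1,+1) = exp(-r*dt) * [p_u*16.454186 + p_m*8.516294 + p_d*2.811061] = 8.609568
  V(0,+0) = exp(-r*dt) * [p_u*8.609568 + p_m*3.195088 + p_d*0.648538] = 3.518671


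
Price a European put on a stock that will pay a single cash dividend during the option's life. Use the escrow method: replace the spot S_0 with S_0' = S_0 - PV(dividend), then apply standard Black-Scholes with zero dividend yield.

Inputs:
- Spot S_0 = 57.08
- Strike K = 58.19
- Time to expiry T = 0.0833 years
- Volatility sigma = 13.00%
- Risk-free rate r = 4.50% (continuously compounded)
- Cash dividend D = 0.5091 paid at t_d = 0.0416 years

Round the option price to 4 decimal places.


PV(D) = D * exp(-r * t_d) = 0.5091 * 0.99812975 = 0.50814786
S_0' = S_0 - PV(D) = 57.0800 - 0.50814786 = 56.57185214
d1 = (ln(S_0'/K) + (r + sigma^2/2)*T) / (sigma*sqrt(T)) = -0.63298024
d2 = d1 - sigma*sqrt(T) = -0.67050051
exp(-rT) = 0.99625852
N(-d1) = 0.73662673; N(-d2) = 0.74873061
P = K * exp(-rT) * N(-d2) - S_0' * N(-d1) = 58.1900 * 0.99625852 * 0.74873061 - 56.57185214 * 0.73662673 = 1.7333

Answer: Price = 1.7333


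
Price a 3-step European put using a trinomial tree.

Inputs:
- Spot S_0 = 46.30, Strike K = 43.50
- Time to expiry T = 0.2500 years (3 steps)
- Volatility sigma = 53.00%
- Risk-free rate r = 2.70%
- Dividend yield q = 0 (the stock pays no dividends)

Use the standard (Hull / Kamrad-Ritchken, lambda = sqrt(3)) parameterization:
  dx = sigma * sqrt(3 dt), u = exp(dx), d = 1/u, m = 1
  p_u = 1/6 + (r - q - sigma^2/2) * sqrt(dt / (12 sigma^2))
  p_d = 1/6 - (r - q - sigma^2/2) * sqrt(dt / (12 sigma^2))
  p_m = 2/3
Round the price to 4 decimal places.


Answer: Price = V(0,0) = 3.3097

Derivation:
dt = T/N = 0.083333; dx = sigma*sqrt(3*dt) = 0.265000
u = exp(dx) = 1.303431; d = 1/u = 0.767206
p_u = 0.148829, p_m = 0.666667, p_d = 0.184505
Discount per step: exp(-r*dt) = 0.997753
Stock lattice S(k, j) with j the centered position index:
  k=0: S(0,+0) = 46.3000
  k=1: S(1,-1) = 35.5216; S(1,+0) = 46.3000; S(1,+1) = 60.3489
  k=2: S(2,-2) = 27.2524; S(2,-1) = 35.5216; S(2,+0) = 46.3000; S(2,+1) = 60.3489; S(2,+2) = 78.6606
  k=3: S(3,-3) = 20.9082; S(3,-2) = 27.2524; S(3,-1) = 35.5216; S(3,+0) = 46.3000; S(3,+1) = 60.3489; S(3,+2) = 78.6606; S(3,+3) = 102.5286
Terminal payoffs V(N, j) = max(K - S_T, 0):
  V(3,-3) = 22.591789; V(3,-2) = 16.247590; V(3,-1) = 7.978365; V(3,+0) = 0.000000; V(3,+1) = 0.000000; V(3,+2) = 0.000000; V(3,+3) = 0.000000
Backward induction: V(k, j) = exp(-r*dt) * [p_u * V(k+1, j+1) + p_m * V(k+1, j) + p_d * V(k+1, j-1)]
  V(2,-2) = exp(-r*dt) * [p_u*7.978365 + p_m*16.247590 + p_d*22.591789] = 16.151046
  V(2,-1) = exp(-r*dt) * [p_u*0.000000 + p_m*7.978365 + p_d*16.247590] = 8.297975
  V(2,+0) = exp(-r*dt) * [p_u*0.000000 + p_m*0.000000 + p_d*7.978365] = 1.468738
  V(2,+1) = exp(-r*dt) * [p_u*0.000000 + p_m*0.000000 + p_d*0.000000] = 0.000000
  V(2,+2) = exp(-r*dt) * [p_u*0.000000 + p_m*0.000000 + p_d*0.000000] = 0.000000
  V(1,-1) = exp(-r*dt) * [p_u*1.468738 + p_m*8.297975 + p_d*16.151046] = 8.710896
  V(1,+0) = exp(-r*dt) * [p_u*0.000000 + p_m*1.468738 + p_d*8.297975] = 2.504532
  V(1,+1) = exp(-r*dt) * [p_u*0.000000 + p_m*0.000000 + p_d*1.468738] = 0.270380
  V(0,+0) = exp(-r*dt) * [p_u*0.270380 + p_m*2.504532 + p_d*8.710896] = 3.309675


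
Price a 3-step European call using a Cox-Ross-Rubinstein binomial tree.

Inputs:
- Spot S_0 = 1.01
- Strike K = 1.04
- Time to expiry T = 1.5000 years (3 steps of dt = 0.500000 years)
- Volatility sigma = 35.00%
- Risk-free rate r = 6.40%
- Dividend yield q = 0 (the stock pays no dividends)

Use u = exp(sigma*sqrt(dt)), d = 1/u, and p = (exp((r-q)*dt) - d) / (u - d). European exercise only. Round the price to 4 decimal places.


Answer: Price = V(0,0) = 0.2125

Derivation:
dt = T/N = 0.500000
u = exp(sigma*sqrt(dt)) = 1.280803; d = 1/u = 0.780760
p = (exp((r-q)*dt) - d) / (u - d) = 0.503471
Discount per step: exp(-r*dt) = 0.968507
Stock lattice S(k, i) with i counting down-moves:
  k=0: S(0,0) = 1.0100
  k=1: S(1,0) = 1.2936; S(1,1) = 0.7886
  k=2: S(2,0) = 1.6569; S(2,1) = 1.0100; S(2,2) = 0.6157
  k=3: S(3,0) = 2.1221; S(3,1) = 1.2936; S(3,2) = 0.7886; S(3,3) = 0.4807
Terminal payoffs V(N, i) = max(S_T - K, 0):
  V(3,0) = 1.082113; V(3,1) = 0.253611; V(3,2) = 0.000000; V(3,3) = 0.000000
Backward induction: V(k, i) = exp(-r*dt) * [p * V(k+1, i) + (1-p) * V(k+1, i+1)].
  V(2,0) = exp(-r*dt) * [p*1.082113 + (1-p)*0.253611] = 0.649615
  V(2,1) = exp(-r*dt) * [p*0.253611 + (1-p)*0.000000] = 0.123665
  V(2,2) = exp(-r*dt) * [p*0.000000 + (1-p)*0.000000] = 0.000000
  V(1,0) = exp(-r*dt) * [p*0.649615 + (1-p)*0.123665] = 0.376231
  V(1,1) = exp(-r*dt) * [p*0.123665 + (1-p)*0.000000] = 0.060301
  V(0,0) = exp(-r*dt) * [p*0.376231 + (1-p)*0.060301] = 0.212454


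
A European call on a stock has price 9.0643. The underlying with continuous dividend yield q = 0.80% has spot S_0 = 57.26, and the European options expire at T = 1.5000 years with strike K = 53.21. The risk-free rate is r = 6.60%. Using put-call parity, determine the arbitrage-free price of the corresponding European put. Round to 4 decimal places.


Answer: Put price = 0.6819

Derivation:
Put-call parity: C - P = S_0 * exp(-qT) - K * exp(-rT).
S_0 * exp(-qT) = 57.2600 * 0.98807171 = 56.57698628
K * exp(-rT) = 53.2100 * 0.90574271 = 48.19456949
P = C - S*exp(-qT) + K*exp(-rT)
P = 9.0643 - 56.57698628 + 48.19456949 = 0.6819


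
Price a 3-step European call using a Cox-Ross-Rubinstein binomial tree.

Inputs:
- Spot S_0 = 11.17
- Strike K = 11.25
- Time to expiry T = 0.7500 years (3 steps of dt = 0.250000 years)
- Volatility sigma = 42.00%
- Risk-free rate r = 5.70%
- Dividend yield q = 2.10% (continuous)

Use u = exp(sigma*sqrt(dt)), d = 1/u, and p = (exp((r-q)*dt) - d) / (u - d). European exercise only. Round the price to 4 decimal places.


dt = T/N = 0.250000
u = exp(sigma*sqrt(dt)) = 1.233678; d = 1/u = 0.810584
p = (exp((r-q)*dt) - d) / (u - d) = 0.469060
Discount per step: exp(-r*dt) = 0.985851
Stock lattice S(k, i) with i counting down-moves:
  k=0: S(0,0) = 11.1700
  k=1: S(1,0) = 13.7802; S(1,1) = 9.0542
  k=2: S(2,0) = 17.0003; S(2,1) = 11.1700; S(2,2) = 7.3392
  k=3: S(3,0) = 20.9729; S(3,1) = 13.7802; S(3,2) = 9.0542; S(3,3) = 5.9491
Terminal payoffs V(N, i) = max(S_T - K, 0):
  V(3,0) = 9.722910; V(3,1) = 2.530184; V(3,2) = 0.000000; V(3,3) = 0.000000
Backward induction: V(k, i) = exp(-r*dt) * [p * V(k+1, i) + (1-p) * V(k+1, i+1)].
  V(2,0) = exp(-r*dt) * [p*9.722910 + (1-p)*2.530184] = 5.820469
  V(2,1) = exp(-r*dt) * [p*2.530184 + (1-p)*0.000000] = 1.170016
  V(2,2) = exp(-r*dt) * [p*0.000000 + (1-p)*0.000000] = 0.000000
  V(1,0) = exp(-r*dt) * [p*5.820469 + (1-p)*1.170016] = 3.303939
  V(1,1) = exp(-r*dt) * [p*1.170016 + (1-p)*0.000000] = 0.541043
  V(0,0) = exp(-r*dt) * [p*3.303939 + (1-p)*0.541043] = 1.811015

Answer: Price = V(0,0) = 1.8110


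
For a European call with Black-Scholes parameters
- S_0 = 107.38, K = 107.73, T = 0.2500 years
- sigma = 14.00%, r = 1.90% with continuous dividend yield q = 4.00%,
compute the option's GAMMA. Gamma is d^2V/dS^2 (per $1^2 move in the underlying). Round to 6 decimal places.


d1 = -0.0864878845; d2 = -0.1564878845
phi(d1) = 0.3974529923; exp(-qT) = 0.9900498337; exp(-rT) = 0.9952612634
Gamma = exp(-qT) * phi(d1) / (S * sigma * sqrt(T)) = 0.9900498337 * 0.3974529923 / (107.3800 * 0.1400 * 0.5000000000) = 0.052351

Answer: Gamma = 0.052351


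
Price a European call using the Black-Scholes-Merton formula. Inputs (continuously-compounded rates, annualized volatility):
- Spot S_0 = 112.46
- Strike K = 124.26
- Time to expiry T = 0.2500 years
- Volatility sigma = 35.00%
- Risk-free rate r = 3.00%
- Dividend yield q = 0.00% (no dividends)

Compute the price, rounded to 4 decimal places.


d1 = (ln(S/K) + (r - q + 0.5*sigma^2) * T) / (sigma * sqrt(T)) = -0.43980595
d2 = d1 - sigma * sqrt(T) = -0.61480595
exp(-rT) = 0.99252805; exp(-qT) = 1.00000000
C = S_0 * exp(-qT) * N(d1) - K * exp(-rT) * N(d2)
N(d1) = 0.33003883; N(d2) = 0.26934144
C = 112.4600 * 1.00000000 * 0.33003883 - 124.2600 * 0.99252805 * 0.26934144 = 3.8979

Answer: Price = 3.8979


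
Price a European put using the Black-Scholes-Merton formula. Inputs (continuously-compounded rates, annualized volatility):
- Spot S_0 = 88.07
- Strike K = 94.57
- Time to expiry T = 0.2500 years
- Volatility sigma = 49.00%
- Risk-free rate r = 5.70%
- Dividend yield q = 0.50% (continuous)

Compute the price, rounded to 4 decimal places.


Answer: Price = 11.7156

Derivation:
d1 = (ln(S/K) + (r - q + 0.5*sigma^2) * T) / (sigma * sqrt(T)) = -0.11508509
d2 = d1 - sigma * sqrt(T) = -0.36008509
exp(-rT) = 0.98585105; exp(-qT) = 0.99875078
P = K * exp(-rT) * N(-d2) - S_0 * exp(-qT) * N(-d1)
N(-d1) = 0.54581116; N(-d2) = 0.64060825
P = 94.5700 * 0.98585105 * 0.64060825 - 88.0700 * 0.99875078 * 0.54581116 = 11.7156


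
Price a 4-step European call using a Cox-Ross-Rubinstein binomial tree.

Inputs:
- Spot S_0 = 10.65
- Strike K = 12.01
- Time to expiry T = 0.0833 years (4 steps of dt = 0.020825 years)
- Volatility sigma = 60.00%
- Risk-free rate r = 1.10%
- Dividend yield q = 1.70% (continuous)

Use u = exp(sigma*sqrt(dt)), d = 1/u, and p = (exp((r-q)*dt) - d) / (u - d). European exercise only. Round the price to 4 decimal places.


Answer: Price = V(0,0) = 0.3072

Derivation:
dt = T/N = 0.020825
u = exp(sigma*sqrt(dt)) = 1.090444; d = 1/u = 0.917057
p = (exp((r-q)*dt) - d) / (u - d) = 0.477647
Discount per step: exp(-r*dt) = 0.999771
Stock lattice S(k, i) with i counting down-moves:
  k=0: S(0,0) = 10.6500
  k=1: S(1,0) = 11.6132; S(1,1) = 9.7667
  k=2: S(2,0) = 12.6636; S(2,1) = 10.6500; S(2,2) = 8.9566
  k=3: S(3,0) = 13.8089; S(3,1) = 11.6132; S(3,2) = 9.7667; S(3,3) = 8.2137
  k=4: S(4,0) = 15.0579; S(4,1) = 12.6636; S(4,2) = 10.6500; S(4,3) = 8.9566; S(4,4) = 7.5324
Terminal payoffs V(N, i) = max(S_T - K, 0):
  V(4,0) = 3.047870; V(4,1) = 0.653582; V(4,2) = 0.000000; V(4,3) = 0.000000; V(4,4) = 0.000000
Backward induction: V(k, i) = exp(-r*dt) * [p * V(k+1, i) + (1-p) * V(k+1, i+1)].
  V(3,0) = exp(-r*dt) * [p*3.047870 + (1-p)*0.653582] = 1.796794
  V(3,1) = exp(-r*dt) * [p*0.653582 + (1-p)*0.000000] = 0.312110
  V(3,2) = exp(-r*dt) * [p*0.000000 + (1-p)*0.000000] = 0.000000
  V(3,3) = exp(-r*dt) * [p*0.000000 + (1-p)*0.000000] = 0.000000
  V(2,0) = exp(-r*dt) * [p*1.796794 + (1-p)*0.312110] = 1.021030
  V(2,1) = exp(-r*dt) * [p*0.312110 + (1-p)*0.000000] = 0.149044
  V(2,2) = exp(-r*dt) * [p*0.000000 + (1-p)*0.000000] = 0.000000
  V(1,0) = exp(-r*dt) * [p*1.021030 + (1-p)*0.149044] = 0.565416
  V(1,1) = exp(-r*dt) * [p*0.149044 + (1-p)*0.000000] = 0.071174
  V(0,0) = exp(-r*dt) * [p*0.565416 + (1-p)*0.071174] = 0.307177


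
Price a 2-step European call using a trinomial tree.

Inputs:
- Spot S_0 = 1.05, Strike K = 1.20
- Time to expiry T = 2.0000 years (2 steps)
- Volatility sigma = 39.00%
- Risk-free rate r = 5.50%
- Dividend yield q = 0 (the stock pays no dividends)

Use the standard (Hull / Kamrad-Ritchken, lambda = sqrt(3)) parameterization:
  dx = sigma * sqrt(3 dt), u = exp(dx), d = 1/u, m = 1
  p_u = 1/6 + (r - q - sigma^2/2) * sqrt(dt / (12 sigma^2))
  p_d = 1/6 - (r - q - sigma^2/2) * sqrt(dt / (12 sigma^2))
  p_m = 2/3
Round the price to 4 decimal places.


dt = T/N = 1.000000; dx = sigma*sqrt(3*dt) = 0.675500
u = exp(dx) = 1.965015; d = 1/u = 0.508902
p_u = 0.151086, p_m = 0.666667, p_d = 0.182248
Discount per step: exp(-r*dt) = 0.946485
Stock lattice S(k, j) with j the centered position index:
  k=0: S(0,+0) = 1.0500
  k=1: S(1,-1) = 0.5343; S(1,+0) = 1.0500; S(1,+1) = 2.0633
  k=2: S(2,-2) = 0.2719; S(2,-1) = 0.5343; S(2,+0) = 1.0500; S(2,+1) = 2.0633; S(2,+2) = 4.0543
Terminal payoffs V(N, j) = max(S_T - K, 0):
  V(2,-2) = 0.000000; V(2,-1) = 0.000000; V(2,+0) = 0.000000; V(2,+1) = 0.863266; V(2,+2) = 2.854348
Backward induction: V(k, j) = exp(-r*dt) * [p_u * V(k+1, j+1) + p_m * V(k+1, j) + p_d * V(k+1, j-1)]
  V(1,-1) = exp(-r*dt) * [p_u*0.000000 + p_m*0.000000 + p_d*0.000000] = 0.000000
  V(1,+0) = exp(-r*dt) * [p_u*0.863266 + p_m*0.000000 + p_d*0.000000] = 0.123447
  V(1,+1) = exp(-r*dt) * [p_u*2.854348 + p_m*0.863266 + p_d*0.000000] = 0.952885
  V(0,+0) = exp(-r*dt) * [p_u*0.952885 + p_m*0.123447 + p_d*0.000000] = 0.214157

Answer: Price = V(0,0) = 0.2142


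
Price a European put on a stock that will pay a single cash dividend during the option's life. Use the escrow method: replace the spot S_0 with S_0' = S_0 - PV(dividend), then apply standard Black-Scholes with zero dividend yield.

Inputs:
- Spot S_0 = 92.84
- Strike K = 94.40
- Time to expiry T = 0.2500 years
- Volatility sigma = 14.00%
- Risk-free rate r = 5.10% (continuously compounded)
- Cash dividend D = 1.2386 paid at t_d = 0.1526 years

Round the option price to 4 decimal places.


Answer: Price = 3.4544

Derivation:
PV(D) = D * exp(-r * t_d) = 1.2386 * 0.99224761 = 1.22899788
S_0' = S_0 - PV(D) = 92.8400 - 1.22899788 = 91.61100212
d1 = (ln(S_0'/K) + (r + sigma^2/2)*T) / (sigma*sqrt(T)) = -0.21128140
d2 = d1 - sigma*sqrt(T) = -0.28128140
exp(-rT) = 0.98733094
N(-d1) = 0.58366615; N(-d2) = 0.61075271
P = K * exp(-rT) * N(-d2) - S_0' * N(-d1) = 94.4000 * 0.98733094 * 0.61075271 - 91.61100212 * 0.58366615 = 3.4544


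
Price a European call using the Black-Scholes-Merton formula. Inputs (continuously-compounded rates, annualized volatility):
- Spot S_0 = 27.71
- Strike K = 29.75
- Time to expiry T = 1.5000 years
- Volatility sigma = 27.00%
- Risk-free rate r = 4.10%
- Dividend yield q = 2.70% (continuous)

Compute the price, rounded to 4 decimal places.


d1 = (ln(S/K) + (r - q + 0.5*sigma^2) * T) / (sigma * sqrt(T)) = 0.01402931
d2 = d1 - sigma * sqrt(T) = -0.31665181
exp(-rT) = 0.94035295; exp(-qT) = 0.96030916
C = S_0 * exp(-qT) * N(d1) - K * exp(-rT) * N(d2)
N(d1) = 0.50559670; N(d2) = 0.37575391
C = 27.7100 * 0.96030916 * 0.50559670 - 29.7500 * 0.94035295 * 0.37575391 = 2.9421

Answer: Price = 2.9421


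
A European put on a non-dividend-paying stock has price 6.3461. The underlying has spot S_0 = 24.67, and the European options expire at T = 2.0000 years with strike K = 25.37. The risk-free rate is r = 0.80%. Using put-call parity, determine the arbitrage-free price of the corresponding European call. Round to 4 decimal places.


Answer: Call price = 6.0488

Derivation:
Put-call parity: C - P = S_0 * exp(-qT) - K * exp(-rT).
S_0 * exp(-qT) = 24.6700 * 1.00000000 = 24.67000000
K * exp(-rT) = 25.3700 * 0.98412732 = 24.96731011
C = P + S*exp(-qT) - K*exp(-rT)
C = 6.3461 + 24.67000000 - 24.96731011 = 6.0488


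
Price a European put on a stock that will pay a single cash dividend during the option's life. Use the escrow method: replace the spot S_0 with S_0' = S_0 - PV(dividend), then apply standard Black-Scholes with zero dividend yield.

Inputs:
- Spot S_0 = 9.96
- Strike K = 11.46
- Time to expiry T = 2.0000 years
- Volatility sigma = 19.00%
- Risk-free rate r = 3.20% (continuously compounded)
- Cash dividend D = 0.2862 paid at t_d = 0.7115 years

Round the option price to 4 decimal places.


Answer: Price = 1.7077

Derivation:
PV(D) = D * exp(-r * t_d) = 0.2862 * 0.97748923 = 0.27975742
S_0' = S_0 - PV(D) = 9.9600 - 0.27975742 = 9.68024258
d1 = (ln(S_0'/K) + (r + sigma^2/2)*T) / (sigma*sqrt(T)) = -0.25558468
d2 = d1 - sigma*sqrt(T) = -0.52428525
exp(-rT) = 0.93800500
N(-d1) = 0.60086422; N(-d2) = 0.69995992
P = K * exp(-rT) * N(-d2) - S_0' * N(-d1) = 11.4600 * 0.93800500 * 0.69995992 - 9.68024258 * 0.60086422 = 1.7077


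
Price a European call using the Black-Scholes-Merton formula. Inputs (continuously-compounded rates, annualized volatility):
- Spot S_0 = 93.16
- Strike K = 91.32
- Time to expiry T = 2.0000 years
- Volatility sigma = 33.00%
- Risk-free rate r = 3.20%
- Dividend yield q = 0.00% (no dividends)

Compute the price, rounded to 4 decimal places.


Answer: Price = 20.5085

Derivation:
d1 = (ln(S/K) + (r - q + 0.5*sigma^2) * T) / (sigma * sqrt(T)) = 0.41322597
d2 = d1 - sigma * sqrt(T) = -0.05346451
exp(-rT) = 0.93800500; exp(-qT) = 1.00000000
C = S_0 * exp(-qT) * N(d1) - K * exp(-rT) * N(d2)
N(d1) = 0.66027947; N(d2) = 0.47868090
C = 93.1600 * 1.00000000 * 0.66027947 - 91.3200 * 0.93800500 * 0.47868090 = 20.5085


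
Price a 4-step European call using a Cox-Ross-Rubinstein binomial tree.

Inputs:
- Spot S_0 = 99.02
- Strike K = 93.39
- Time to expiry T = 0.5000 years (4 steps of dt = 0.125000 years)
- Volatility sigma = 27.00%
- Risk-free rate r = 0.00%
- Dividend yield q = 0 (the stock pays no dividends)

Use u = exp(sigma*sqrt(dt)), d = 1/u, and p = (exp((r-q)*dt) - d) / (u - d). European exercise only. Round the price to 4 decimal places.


dt = T/N = 0.125000
u = exp(sigma*sqrt(dt)) = 1.100164; d = 1/u = 0.908955
p = (exp((r-q)*dt) - d) / (u - d) = 0.476153
Discount per step: exp(-r*dt) = 1.000000
Stock lattice S(k, i) with i counting down-moves:
  k=0: S(0,0) = 99.0200
  k=1: S(1,0) = 108.9383; S(1,1) = 90.0047
  k=2: S(2,0) = 119.8500; S(2,1) = 99.0200; S(2,2) = 81.8103
  k=3: S(3,0) = 131.8546; S(3,1) = 108.9383; S(3,2) = 90.0047; S(3,3) = 74.3619
  k=4: S(4,0) = 145.0617; S(4,1) = 119.8500; S(4,2) = 99.0200; S(4,3) = 81.8103; S(4,4) = 67.5916
Terminal payoffs V(N, i) = max(S_T - K, 0):
  V(4,0) = 51.671750; V(4,1) = 26.459966; V(4,2) = 5.630000; V(4,3) = 0.000000; V(4,4) = 0.000000
Backward induction: V(k, i) = exp(-r*dt) * [p * V(k+1, i) + (1-p) * V(k+1, i+1)].
  V(3,0) = exp(-r*dt) * [p*51.671750 + (1-p)*26.459966] = 38.464639
  V(3,1) = exp(-r*dt) * [p*26.459966 + (1-p)*5.630000] = 15.548256
  V(3,2) = exp(-r*dt) * [p*5.630000 + (1-p)*0.000000] = 2.680743
  V(3,3) = exp(-r*dt) * [p*0.000000 + (1-p)*0.000000] = 0.000000
  V(2,0) = exp(-r*dt) * [p*38.464639 + (1-p)*15.548256] = 26.459966
  V(2,1) = exp(-r*dt) * [p*15.548256 + (1-p)*2.680743] = 8.807651
  V(2,2) = exp(-r*dt) * [p*2.680743 + (1-p)*0.000000] = 1.276444
  V(1,0) = exp(-r*dt) * [p*26.459966 + (1-p)*8.807651] = 17.212858
  V(1,1) = exp(-r*dt) * [p*8.807651 + (1-p)*1.276444] = 4.862453
  V(0,0) = exp(-r*dt) * [p*17.212858 + (1-p)*4.862453] = 10.743139

Answer: Price = V(0,0) = 10.7431


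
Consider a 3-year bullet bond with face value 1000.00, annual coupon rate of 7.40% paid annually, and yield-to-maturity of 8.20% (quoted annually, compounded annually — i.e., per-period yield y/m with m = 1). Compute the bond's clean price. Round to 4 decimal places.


Answer: Price = 979.4574

Derivation:
Coupon per period c = face * coupon_rate / m = 74.000000
Periods per year m = 1; per-period yield y/m = 0.082000
Number of cashflows N = 3
Cashflows (t years, CF_t, discount factor 1/(1+y/m)^(m*t), PV):
  t = 1.0000: CF_t = 74.000000, DF = 0.924214, PV = 68.391867
  t = 2.0000: CF_t = 74.000000, DF = 0.854172, PV = 63.208749
  t = 3.0000: CF_t = 1074.000000, DF = 0.789438, PV = 847.856783
Price P = sum_t PV_t = 979.457400


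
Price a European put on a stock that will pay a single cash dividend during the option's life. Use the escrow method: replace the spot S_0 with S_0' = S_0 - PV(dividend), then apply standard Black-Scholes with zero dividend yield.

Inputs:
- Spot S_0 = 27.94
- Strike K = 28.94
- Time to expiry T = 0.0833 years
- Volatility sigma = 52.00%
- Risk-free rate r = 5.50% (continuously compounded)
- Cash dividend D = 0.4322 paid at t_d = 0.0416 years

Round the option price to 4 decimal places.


Answer: Price = 2.4126

Derivation:
PV(D) = D * exp(-r * t_d) = 0.4322 * 0.99771462 = 0.43121226
S_0' = S_0 - PV(D) = 27.9400 - 0.43121226 = 27.50878774
d1 = (ln(S_0'/K) + (r + sigma^2/2)*T) / (sigma*sqrt(T)) = -0.23237813
d2 = d1 - sigma*sqrt(T) = -0.38245918
exp(-rT) = 0.99542898
N(-d1) = 0.59187784; N(-d2) = 0.64893960
P = K * exp(-rT) * N(-d2) - S_0' * N(-d1) = 28.9400 * 0.99542898 * 0.64893960 - 27.50878774 * 0.59187784 = 2.4126


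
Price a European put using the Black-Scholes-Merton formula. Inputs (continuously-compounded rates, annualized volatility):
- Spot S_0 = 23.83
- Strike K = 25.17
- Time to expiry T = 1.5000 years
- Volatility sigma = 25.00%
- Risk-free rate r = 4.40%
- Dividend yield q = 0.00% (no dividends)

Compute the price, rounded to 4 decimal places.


Answer: Price = 2.7514

Derivation:
d1 = (ln(S/K) + (r - q + 0.5*sigma^2) * T) / (sigma * sqrt(T)) = 0.18997420
d2 = d1 - sigma * sqrt(T) = -0.11621202
exp(-rT) = 0.93613086; exp(-qT) = 1.00000000
P = K * exp(-rT) * N(-d2) - S_0 * exp(-qT) * N(-d1)
N(-d1) = 0.42466467; N(-d2) = 0.54625774
P = 25.1700 * 0.93613086 * 0.54625774 - 23.8300 * 1.00000000 * 0.42466467 = 2.7514


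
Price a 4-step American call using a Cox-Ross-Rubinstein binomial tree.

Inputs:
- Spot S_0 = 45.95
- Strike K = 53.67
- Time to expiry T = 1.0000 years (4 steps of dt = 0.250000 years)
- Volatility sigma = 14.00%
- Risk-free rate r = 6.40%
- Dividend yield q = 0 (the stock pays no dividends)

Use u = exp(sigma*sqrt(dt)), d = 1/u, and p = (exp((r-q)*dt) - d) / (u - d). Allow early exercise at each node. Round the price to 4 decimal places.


dt = T/N = 0.250000
u = exp(sigma*sqrt(dt)) = 1.072508; d = 1/u = 0.932394
p = (exp((r-q)*dt) - d) / (u - d) = 0.597618
Discount per step: exp(-r*dt) = 0.984127
Stock lattice S(k, i) with i counting down-moves:
  k=0: S(0,0) = 45.9500
  k=1: S(1,0) = 49.2818; S(1,1) = 42.8435
  k=2: S(2,0) = 52.8551; S(2,1) = 45.9500; S(2,2) = 39.9470
  k=3: S(3,0) = 56.6875; S(3,1) = 49.2818; S(3,2) = 42.8435; S(3,3) = 37.2463
  k=4: S(4,0) = 60.7978; S(4,1) = 52.8551; S(4,2) = 45.9500; S(4,3) = 39.9470; S(4,4) = 34.7283
Terminal payoffs V(N, i) = max(S_T - K, 0):
  V(4,0) = 7.127815; V(4,1) = 0.000000; V(4,2) = 0.000000; V(4,3) = 0.000000; V(4,4) = 0.000000
Backward induction: V(k, i) = exp(-r*dt) * [p * V(k+1, i) + (1-p) * V(k+1, i+1)]; then take max(V_cont, immediate exercise) for American.
  V(3,0) = exp(-r*dt) * [p*7.127815 + (1-p)*0.000000] = 4.192098; exercise = 3.017507; V(3,0) = max -> 4.192098
  V(3,1) = exp(-r*dt) * [p*0.000000 + (1-p)*0.000000] = 0.000000; exercise = 0.000000; V(3,1) = max -> 0.000000
  V(3,2) = exp(-r*dt) * [p*0.000000 + (1-p)*0.000000] = 0.000000; exercise = 0.000000; V(3,2) = max -> 0.000000
  V(3,3) = exp(-r*dt) * [p*0.000000 + (1-p)*0.000000] = 0.000000; exercise = 0.000000; V(3,3) = max -> 0.000000
  V(2,0) = exp(-r*dt) * [p*4.192098 + (1-p)*0.000000] = 2.465508; exercise = 0.000000; V(2,0) = max -> 2.465508
  V(2,1) = exp(-r*dt) * [p*0.000000 + (1-p)*0.000000] = 0.000000; exercise = 0.000000; V(2,1) = max -> 0.000000
  V(2,2) = exp(-r*dt) * [p*0.000000 + (1-p)*0.000000] = 0.000000; exercise = 0.000000; V(2,2) = max -> 0.000000
  V(1,0) = exp(-r*dt) * [p*2.465508 + (1-p)*0.000000] = 1.450044; exercise = 0.000000; V(1,0) = max -> 1.450044
  V(1,1) = exp(-r*dt) * [p*0.000000 + (1-p)*0.000000] = 0.000000; exercise = 0.000000; V(1,1) = max -> 0.000000
  V(0,0) = exp(-r*dt) * [p*1.450044 + (1-p)*0.000000] = 0.852818; exercise = 0.000000; V(0,0) = max -> 0.852818

Answer: Price = V(0,0) = 0.8528


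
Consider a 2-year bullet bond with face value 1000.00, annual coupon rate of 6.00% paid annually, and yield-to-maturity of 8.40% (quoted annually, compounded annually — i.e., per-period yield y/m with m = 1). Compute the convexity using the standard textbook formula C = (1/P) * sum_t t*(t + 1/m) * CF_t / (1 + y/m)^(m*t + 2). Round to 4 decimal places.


Answer: Convexity = 4.9093

Derivation:
Coupon per period c = face * coupon_rate / m = 60.000000
Periods per year m = 1; per-period yield y/m = 0.084000
Number of cashflows N = 2
Cashflows (t years, CF_t, discount factor 1/(1+y/m)^(m*t), PV):
  t = 1.0000: CF_t = 60.000000, DF = 0.922509, PV = 55.350554
  t = 2.0000: CF_t = 1060.000000, DF = 0.851023, PV = 902.084667
Price P = sum_t PV_t = 957.435220
Convexity numerator sum_t t*(t + 1/m) * CF_t / (1+y/m)^(m*t + 2):
  t = 1.0000: term = 94.209218
  t = 2.0000: term = 4606.170259
Convexity = (1/P) * sum = 4700.379477 / 957.435220 = 4.909345


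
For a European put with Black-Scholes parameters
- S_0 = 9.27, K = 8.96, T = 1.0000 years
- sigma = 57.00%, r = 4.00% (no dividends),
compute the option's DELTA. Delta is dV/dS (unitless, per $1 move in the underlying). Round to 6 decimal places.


d1 = 0.4148476361; d2 = -0.1551523639
phi(d1) = 0.3660490955; exp(-qT) = 1.0000000000; exp(-rT) = 0.9607894392
N(-d1) = 0.3391267225
Delta = -exp(-qT) * N(-d1) = -1.0000000000 * 0.3391267225 = -0.339127

Answer: Delta = -0.339127
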